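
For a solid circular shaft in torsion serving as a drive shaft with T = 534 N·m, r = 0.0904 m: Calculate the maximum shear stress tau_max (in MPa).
Model: a solid circular shaft in torsion, so tau_max = (2·T) / (π·r^3).
Substitute:
  tau_max = (2 × 534) / (π × 0.0904^3)
  tau_max = 460200 Pa
Convert: tau_max = 460200 Pa = 0.4602 MPa
Final answer: tau_max = 0.4602 MPa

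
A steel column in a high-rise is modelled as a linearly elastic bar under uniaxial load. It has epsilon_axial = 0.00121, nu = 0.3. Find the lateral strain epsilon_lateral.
Model: a linearly elastic bar under uniaxial load, so epsilon_lateral = -nu·epsilon_axial.
Substitute:
  epsilon_lateral = -(0.3 × 0.00121)
  epsilon_lateral = -0.000363
Final answer: epsilon_lateral = -0.000363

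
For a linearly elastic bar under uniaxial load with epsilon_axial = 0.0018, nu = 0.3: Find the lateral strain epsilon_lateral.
Model: a linearly elastic bar under uniaxial load, so epsilon_lateral = -nu·epsilon_axial.
Substitute:
  epsilon_lateral = -(0.3 × 0.0018)
  epsilon_lateral = -0.00054
Final answer: epsilon_lateral = -0.00054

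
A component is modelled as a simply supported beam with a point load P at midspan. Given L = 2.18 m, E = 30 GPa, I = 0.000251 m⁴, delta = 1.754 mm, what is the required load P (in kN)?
Model: a simply supported beam with a point load P at midspan, so delta = (P·L^3) / (48·E·I).
Solve for P: P = (48·delta·E·I) / L^3.
Convert to SI units:
  E = 30 GPa = 3 × 10¹⁰ Pa
  delta = 1.754 mm = 0.001754 m
Substitute:
  P = (48 × 0.001754 × (3 × 10¹⁰) × 0.000251) / 2.18^3
  P = 61190 N
Convert: P = 61190 N = 61.19 kN
Final answer: P = 61.19 kN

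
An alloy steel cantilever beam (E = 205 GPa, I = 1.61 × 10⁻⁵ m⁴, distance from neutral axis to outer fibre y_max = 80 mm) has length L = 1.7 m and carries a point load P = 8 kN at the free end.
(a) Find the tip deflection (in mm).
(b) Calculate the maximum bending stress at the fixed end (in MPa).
(a) Tip deflection of a cantilever with an end point load: δ = P·L^3 / (3·E·I). Convert P = 8 kN = 8000 N, E = 205 GPa = 2.05 × 10¹¹ Pa.
  δ = (8000 × 1.7^3) / (3 × (2.05 × 10¹¹) × (1.61 × 10⁻⁵)) = 0.003969 m = 3.969 mm
(b) Maximum bending moment at the fixed end: M = P·L = 8000 × 1.7 = 13600 N·m. Convert y_max = 80 mm = 0.08 m.
  σ = M·y_max / I = (13600 × 0.08) / (1.61 × 10⁻⁵) = 6.758 × 10⁷ Pa = 67.58 MPa
Final answer: (a) δ = 3.969 mm, (b) σ = 67.58 MPa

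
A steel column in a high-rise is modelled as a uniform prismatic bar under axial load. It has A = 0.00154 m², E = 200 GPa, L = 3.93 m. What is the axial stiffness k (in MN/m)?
Model: a uniform prismatic bar under axial load, so k = (A·E) / L.
Convert to SI units:
  E = 200 GPa = 2 × 10¹¹ Pa
Substitute:
  k = (0.00154 × (2 × 10¹¹)) / 3.93
  k = 7.837 × 10⁷ N/m
Convert: k = 7.837 × 10⁷ N/m = 78.37 MN/m
Final answer: k = 78.37 MN/m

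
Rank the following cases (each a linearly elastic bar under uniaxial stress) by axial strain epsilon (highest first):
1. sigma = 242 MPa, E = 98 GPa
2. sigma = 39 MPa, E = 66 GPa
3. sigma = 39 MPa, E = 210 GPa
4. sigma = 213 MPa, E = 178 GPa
Model: a linearly elastic bar under uniaxial stress, so epsilon = sigma / E (SI units).
  Case 1: epsilon = (2.42 × 10⁸) / (9.8 × 10¹⁰) = 0.002469
  Case 2: epsilon = (3.9 × 10⁷) / (6.6 × 10¹⁰) = 0.0005909
  Case 3: epsilon = (3.9 × 10⁷) / (2.1 × 10¹¹) = 0.0001857
  Case 4: epsilon = (2.13 × 10⁸) / (1.78 × 10¹¹) = 0.001197
Ordering: 0.002469 (case 1) > 0.001197 (case 4) > 0.0005909 (case 2) > 0.0001857 (case 3)
Final answer: 1, 4, 2, 3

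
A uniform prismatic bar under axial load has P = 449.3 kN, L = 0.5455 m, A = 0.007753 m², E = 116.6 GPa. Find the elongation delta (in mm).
Model: a uniform prismatic bar under axial load, so delta = (P·L) / (A·E).
Convert to SI units:
  P = 449.3 kN = 449300 N
  E = 116.6 GPa = 1.166 × 10¹¹ Pa
Substitute:
  delta = (449300 × 0.5455) / (0.007753 × (1.166 × 10¹¹))
  delta = 0.0002711 m
Convert: delta = 0.0002711 m = 0.2711 mm
Final answer: delta = 0.2711 mm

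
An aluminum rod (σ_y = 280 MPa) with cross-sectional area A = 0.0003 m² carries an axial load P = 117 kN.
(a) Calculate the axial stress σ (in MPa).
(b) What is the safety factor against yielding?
(a) Axial stress σ = P/A. Convert P = 117 kN = 117000 N.
  σ = 117000 / 0.0003 = 3.9 × 10⁸ Pa = 390 MPa
(b) Safety factor SF = σ_y/σ = 280 / 390 = 0.7179
Final answer: (a) σ = 390 MPa, (b) SF = 0.7179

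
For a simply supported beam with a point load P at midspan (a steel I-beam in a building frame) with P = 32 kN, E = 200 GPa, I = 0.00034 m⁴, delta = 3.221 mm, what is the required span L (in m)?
Model: a simply supported beam with a point load P at midspan, so delta = (P·L^3) / (48·E·I).
Solve for L: L = ((48·delta·E·I) / P)^(1/3).
Convert to SI units:
  P = 32 kN = 32000 N
  E = 200 GPa = 2 × 10¹¹ Pa
  delta = 3.221 mm = 0.003221 m
Substitute:
  L = ((48 × 0.003221 × (2 × 10¹¹) × 0.00034) / 32000)^(1/3)
  L = 6.9 m
Final answer: L = 6.9 m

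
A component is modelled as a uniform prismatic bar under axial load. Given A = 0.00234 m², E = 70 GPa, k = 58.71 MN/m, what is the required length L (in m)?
Model: a uniform prismatic bar under axial load, so k = (A·E) / L.
Solve for L: L = (A·E) / k.
Convert to SI units:
  E = 70 GPa = 7 × 10¹⁰ Pa
  k = 58.71 MN/m = 5.871 × 10⁷ N/m
Substitute:
  L = (0.00234 × (7 × 10¹⁰)) / (5.871 × 10⁷)
  L = 2.79 m
Final answer: L = 2.79 m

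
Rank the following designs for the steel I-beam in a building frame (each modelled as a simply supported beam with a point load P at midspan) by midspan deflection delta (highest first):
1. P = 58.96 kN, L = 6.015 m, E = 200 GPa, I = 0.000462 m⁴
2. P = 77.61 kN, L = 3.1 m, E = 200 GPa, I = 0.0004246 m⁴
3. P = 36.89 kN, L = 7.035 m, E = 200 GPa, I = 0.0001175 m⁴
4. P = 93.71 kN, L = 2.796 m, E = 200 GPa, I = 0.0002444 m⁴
Model: a simply supported beam with a point load P at midspan, so delta = (P·L^3) / (48·E·I) (SI units).
  Case 1: delta = (58960 × 6.015^3) / (48 × (2 × 10¹¹) × 0.000462) = 0.002893 m = 2.893 mm
  Case 2: delta = (77610 × 3.1^3) / (48 × (2 × 10¹¹) × 0.0004246) = 0.0005672 m = 0.5672 mm
  Case 3: delta = (36890 × 7.035^3) / (48 × (2 × 10¹¹) × 0.0001175) = 0.01139 m = 11.39 mm
  Case 4: delta = (93710 × 2.796^3) / (48 × (2 × 10¹¹) × 0.0002444) = 0.000873 m = 0.873 mm
Ordering: 11.39 mm (case 3) > 2.893 mm (case 1) > 0.873 mm (case 4) > 0.5672 mm (case 2)
Final answer: 3, 1, 4, 2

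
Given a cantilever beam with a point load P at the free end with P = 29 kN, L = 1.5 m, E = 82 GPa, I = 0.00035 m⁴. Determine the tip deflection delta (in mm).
Model: a cantilever beam with a point load P at the free end, so delta = (P·L^3) / (3·E·I).
Convert to SI units:
  P = 29 kN = 29000 N
  E = 82 GPa = 8.2 × 10¹⁰ Pa
Substitute:
  delta = (29000 × 1.5^3) / (3 × (8.2 × 10¹⁰) × 0.00035)
  delta = 0.001137 m
Convert: delta = 0.001137 m = 1.137 mm
Final answer: delta = 1.137 mm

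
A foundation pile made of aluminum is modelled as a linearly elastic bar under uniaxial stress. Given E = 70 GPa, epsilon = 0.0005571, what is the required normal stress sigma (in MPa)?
Model: a linearly elastic bar under uniaxial stress, so epsilon = sigma / E.
Solve for sigma: sigma = epsilon·E.
Convert to SI units:
  E = 70 GPa = 7 × 10¹⁰ Pa
Substitute:
  sigma = 0.0005571 × (7 × 10¹⁰)
  sigma = 3.9 × 10⁷ Pa
Convert: sigma = 3.9 × 10⁷ Pa = 39 MPa
Final answer: sigma = 39 MPa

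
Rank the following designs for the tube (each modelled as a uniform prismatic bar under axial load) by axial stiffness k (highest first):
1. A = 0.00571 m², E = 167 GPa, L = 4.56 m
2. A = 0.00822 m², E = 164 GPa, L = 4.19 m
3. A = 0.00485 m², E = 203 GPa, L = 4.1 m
Model: a uniform prismatic bar under axial load, so k = (A·E) / L (SI units).
  Case 1: k = (0.00571 × (1.67 × 10¹¹)) / 4.56 = 2.091 × 10⁸ N/m = 209.1 MN/m
  Case 2: k = (0.00822 × (1.64 × 10¹¹)) / 4.19 = 3.217 × 10⁸ N/m = 321.7 MN/m
  Case 3: k = (0.00485 × (2.03 × 10¹¹)) / 4.1 = 2.401 × 10⁸ N/m = 240.1 MN/m
Ordering: 321.7 MN/m (case 2) > 240.1 MN/m (case 3) > 209.1 MN/m (case 1)
Final answer: 2, 3, 1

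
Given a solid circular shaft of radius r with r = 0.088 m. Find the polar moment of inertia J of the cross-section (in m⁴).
Model: a solid circular shaft of radius r, so J = (π·r^4) / 2.
Substitute:
  J = (π × 0.088^4) / 2
  J = 9.42 × 10⁻⁵ m⁴
Final answer: J = 9.42 × 10⁻⁵ m⁴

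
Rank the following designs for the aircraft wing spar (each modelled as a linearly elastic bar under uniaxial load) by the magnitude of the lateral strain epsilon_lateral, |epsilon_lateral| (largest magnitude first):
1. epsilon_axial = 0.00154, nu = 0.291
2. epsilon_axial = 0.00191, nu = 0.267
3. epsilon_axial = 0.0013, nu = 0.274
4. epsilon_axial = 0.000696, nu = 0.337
Model: a linearly elastic bar under uniaxial load, so epsilon_lateral = -nu·epsilon_axial (SI units).
  Case 1: epsilon_lateral = -(0.291 × 0.00154) = -0.0004481
  Case 2: epsilon_lateral = -(0.267 × 0.00191) = -0.00051
  Case 3: epsilon_lateral = -(0.274 × 0.0013) = -0.0003562
  Case 4: epsilon_lateral = -(0.337 × 0.000696) = -0.0002346
Ordering by |epsilon_lateral|: 0.00051 (case 2) > 0.0004481 (case 1) > 0.0003562 (case 3) > 0.0002346 (case 4)
Final answer: 2, 1, 3, 4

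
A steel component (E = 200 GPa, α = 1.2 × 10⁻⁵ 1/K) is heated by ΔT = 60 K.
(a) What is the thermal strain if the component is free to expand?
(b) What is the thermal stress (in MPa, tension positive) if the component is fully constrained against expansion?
(a) Free thermal strain ε_th = α·ΔT = (1.2 × 10⁻⁵) × 60 = 0.00072
(b) Fully constrained, the expansion is suppressed, so σ = -E·α·ΔT. Convert E = 200 GPa = 2 × 10¹¹ Pa.
  σ = -(2 × 10¹¹) × (1.2 × 10⁻⁵) × 60 = -1.44 × 10⁸ Pa = -144 MPa (compressive)
Final answer: (a) ε_th = 0.00072, (b) σ = -144 MPa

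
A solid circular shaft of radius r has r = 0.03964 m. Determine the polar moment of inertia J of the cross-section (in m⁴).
Model: a solid circular shaft of radius r, so J = (π·r^4) / 2.
Substitute:
  J = (π × 0.03964^4) / 2
  J = 3.878 × 10⁻⁶ m⁴
Final answer: J = 3.878 × 10⁻⁶ m⁴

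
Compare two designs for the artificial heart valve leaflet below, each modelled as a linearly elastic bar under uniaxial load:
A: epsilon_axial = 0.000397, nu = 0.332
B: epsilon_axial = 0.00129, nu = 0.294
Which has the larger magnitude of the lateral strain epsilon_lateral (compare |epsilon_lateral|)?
Model: a linearly elastic bar under uniaxial load, so epsilon_lateral = -nu·epsilon_axial (SI units).
  A: epsilon_lateral = -(0.332 × 0.000397) = -0.0001318
  B: epsilon_lateral = -(0.294 × 0.00129) = -0.0003793
|epsilon_lateral|: A = 0.0001318, B = 0.0003793, so B is larger in magnitude.
Final answer: B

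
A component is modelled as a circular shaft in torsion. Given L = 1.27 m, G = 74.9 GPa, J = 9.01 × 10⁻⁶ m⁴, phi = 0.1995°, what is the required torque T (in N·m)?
Model: a circular shaft in torsion, so phi = (T·L) / (G·J).
Solve for T: T = (phi·G·J) / L.
Convert to SI units:
  G = 74.9 GPa = 7.49 × 10¹⁰ Pa
  phi = 0.1995° = 0.003482 rad
Substitute:
  T = (0.003482 × (7.49 × 10¹⁰) × (9.01 × 10⁻⁶)) / 1.27
  T = 1850 N·m
Final answer: T = 1850 N·m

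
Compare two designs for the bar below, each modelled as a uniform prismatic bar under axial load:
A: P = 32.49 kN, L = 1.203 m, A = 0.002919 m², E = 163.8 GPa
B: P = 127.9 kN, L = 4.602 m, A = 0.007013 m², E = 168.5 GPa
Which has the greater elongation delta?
Model: a uniform prismatic bar under axial load, so delta = (P·L) / (A·E) (SI units).
  A: delta = (32490 × 1.203) / (0.002919 × (1.638 × 10¹¹)) = 8.175 × 10⁻⁵ m = 0.08175 mm
  B: delta = (127900 × 4.602) / (0.007013 × (1.685 × 10¹¹)) = 0.0004981 m = 0.4981 mm
0.4981 mm > 0.08175 mm, so B is larger.
Final answer: B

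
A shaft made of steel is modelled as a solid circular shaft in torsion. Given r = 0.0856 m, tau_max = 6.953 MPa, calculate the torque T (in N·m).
Model: a solid circular shaft in torsion, so tau_max = (2·T) / (π·r^3).
Solve for T: T = (π·tau_max·r^3) / 2.
Convert to SI units:
  tau_max = 6.953 MPa = 6.953 × 10⁶ Pa
Substitute:
  T = (π × (6.953 × 10⁶) × 0.0856^3) / 2
  T = 6850 N·m
Final answer: T = 6850 N·m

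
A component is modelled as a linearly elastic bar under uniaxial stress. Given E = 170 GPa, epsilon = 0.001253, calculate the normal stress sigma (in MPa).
Model: a linearly elastic bar under uniaxial stress, so epsilon = sigma / E.
Solve for sigma: sigma = epsilon·E.
Convert to SI units:
  E = 170 GPa = 1.7 × 10¹¹ Pa
Substitute:
  sigma = 0.001253 × (1.7 × 10¹¹)
  sigma = 2.13 × 10⁸ Pa
Convert: sigma = 2.13 × 10⁸ Pa = 213 MPa
Final answer: sigma = 213 MPa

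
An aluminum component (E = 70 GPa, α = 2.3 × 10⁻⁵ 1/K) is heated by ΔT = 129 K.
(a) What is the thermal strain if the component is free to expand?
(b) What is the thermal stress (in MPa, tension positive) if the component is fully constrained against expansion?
(a) Free thermal strain ε_th = α·ΔT = (2.3 × 10⁻⁵) × 129 = 0.002967
(b) Fully constrained, the expansion is suppressed, so σ = -E·α·ΔT. Convert E = 70 GPa = 7 × 10¹⁰ Pa.
  σ = -(7 × 10¹⁰) × (2.3 × 10⁻⁵) × 129 = -2.077 × 10⁸ Pa = -207.7 MPa (compressive)
Final answer: (a) ε_th = 0.002967, (b) σ = -207.7 MPa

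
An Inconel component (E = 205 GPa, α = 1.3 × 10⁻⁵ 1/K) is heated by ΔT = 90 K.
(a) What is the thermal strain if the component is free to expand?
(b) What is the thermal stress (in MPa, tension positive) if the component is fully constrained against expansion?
(a) Free thermal strain ε_th = α·ΔT = (1.3 × 10⁻⁵) × 90 = 0.00117
(b) Fully constrained, the expansion is suppressed, so σ = -E·α·ΔT. Convert E = 205 GPa = 2.05 × 10¹¹ Pa.
  σ = -(2.05 × 10¹¹) × (1.3 × 10⁻⁵) × 90 = -2.398 × 10⁸ Pa = -239.8 MPa (compressive)
Final answer: (a) ε_th = 0.00117, (b) σ = -239.8 MPa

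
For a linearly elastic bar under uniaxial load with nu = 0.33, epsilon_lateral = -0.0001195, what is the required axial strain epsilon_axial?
Model: a linearly elastic bar under uniaxial load, so epsilon_lateral = -nu·epsilon_axial.
Solve for epsilon_axial: epsilon_axial = -epsilon_lateral / nu.
Substitute:
  epsilon_axial = -(-0.0001195) / 0.33
  epsilon_axial = 0.0003621
Final answer: epsilon_axial = 0.0003621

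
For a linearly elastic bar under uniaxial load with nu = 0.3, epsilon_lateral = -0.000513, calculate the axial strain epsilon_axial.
Model: a linearly elastic bar under uniaxial load, so epsilon_lateral = -nu·epsilon_axial.
Solve for epsilon_axial: epsilon_axial = -epsilon_lateral / nu.
Substitute:
  epsilon_axial = -(-0.000513) / 0.3
  epsilon_axial = 0.00171
Final answer: epsilon_axial = 0.00171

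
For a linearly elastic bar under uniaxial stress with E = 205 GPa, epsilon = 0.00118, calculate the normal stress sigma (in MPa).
Model: a linearly elastic bar under uniaxial stress, so epsilon = sigma / E.
Solve for sigma: sigma = epsilon·E.
Convert to SI units:
  E = 205 GPa = 2.05 × 10¹¹ Pa
Substitute:
  sigma = 0.00118 × (2.05 × 10¹¹)
  sigma = 2.419 × 10⁸ Pa
Convert: sigma = 2.419 × 10⁸ Pa = 241.9 MPa
Final answer: sigma = 241.9 MPa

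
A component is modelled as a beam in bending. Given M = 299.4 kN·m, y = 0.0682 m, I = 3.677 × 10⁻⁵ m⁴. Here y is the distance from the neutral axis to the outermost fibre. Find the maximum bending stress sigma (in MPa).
Model: a beam in bending, so sigma = (M·y) / I.
Convert to SI units:
  M = 299.4 kN·m = 299400 N·m
Substitute:
  sigma = (299400 × 0.0682) / (3.677 × 10⁻⁵)
  sigma = 5.553 × 10⁸ Pa
Convert: sigma = 5.553 × 10⁸ Pa = 555.3 MPa
Final answer: sigma = 555.3 MPa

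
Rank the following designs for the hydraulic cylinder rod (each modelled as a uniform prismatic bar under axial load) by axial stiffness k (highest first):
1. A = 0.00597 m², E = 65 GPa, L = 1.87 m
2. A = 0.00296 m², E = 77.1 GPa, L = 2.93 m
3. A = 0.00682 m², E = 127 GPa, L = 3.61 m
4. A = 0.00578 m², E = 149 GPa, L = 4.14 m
Model: a uniform prismatic bar under axial load, so k = (A·E) / L (SI units).
  Case 1: k = (0.00597 × (6.5 × 10¹⁰)) / 1.87 = 2.075 × 10⁸ N/m = 207.5 MN/m
  Case 2: k = (0.00296 × (7.71 × 10¹⁰)) / 2.93 = 7.789 × 10⁷ N/m = 77.89 MN/m
  Case 3: k = (0.00682 × (1.27 × 10¹¹)) / 3.61 = 2.399 × 10⁸ N/m = 239.9 MN/m
  Case 4: k = (0.00578 × (1.49 × 10¹¹)) / 4.14 = 2.08 × 10⁸ N/m = 208 MN/m
Ordering: 239.9 MN/m (case 3) > 208 MN/m (case 4) > 207.5 MN/m (case 1) > 77.89 MN/m (case 2)
Final answer: 3, 4, 1, 2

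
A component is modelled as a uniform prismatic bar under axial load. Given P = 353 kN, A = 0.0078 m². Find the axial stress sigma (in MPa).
Model: a uniform prismatic bar under axial load, so sigma = P / A.
Convert to SI units:
  P = 353 kN = 353000 N
Substitute:
  sigma = 353000 / 0.0078
  sigma = 4.526 × 10⁷ Pa
Convert: sigma = 4.526 × 10⁷ Pa = 45.26 MPa
Final answer: sigma = 45.26 MPa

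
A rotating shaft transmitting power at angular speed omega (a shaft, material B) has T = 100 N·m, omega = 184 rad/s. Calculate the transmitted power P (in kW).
Model: a rotating shaft transmitting power at angular speed omega, so P = T·omega.
Substitute:
  P = 100 × 184
  P = 18400 W
Convert: P = 18400 W = 18.4 kW
Final answer: P = 18.4 kW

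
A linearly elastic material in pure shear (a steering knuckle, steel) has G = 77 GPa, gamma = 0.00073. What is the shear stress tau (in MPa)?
Model: a linearly elastic material in pure shear, so tau = G·gamma.
Convert to SI units:
  G = 77 GPa = 7.7 × 10¹⁰ Pa
Substitute:
  tau = (7.7 × 10¹⁰) × 0.00073
  tau = 5.621 × 10⁷ Pa
Convert: tau = 5.621 × 10⁷ Pa = 56.21 MPa
Final answer: tau = 56.21 MPa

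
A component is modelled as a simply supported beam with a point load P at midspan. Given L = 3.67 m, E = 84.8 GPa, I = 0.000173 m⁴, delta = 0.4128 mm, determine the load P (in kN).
Model: a simply supported beam with a point load P at midspan, so delta = (P·L^3) / (48·E·I).
Solve for P: P = (48·delta·E·I) / L^3.
Convert to SI units:
  E = 84.8 GPa = 8.48 × 10¹⁰ Pa
  delta = 0.4128 mm = 0.0004128 m
Substitute:
  P = (48 × 0.0004128 × (8.48 × 10¹⁰) × 0.000173) / 3.67^3
  P = 5881 N
Convert: P = 5881 N = 5.881 kN
Final answer: P = 5.881 kN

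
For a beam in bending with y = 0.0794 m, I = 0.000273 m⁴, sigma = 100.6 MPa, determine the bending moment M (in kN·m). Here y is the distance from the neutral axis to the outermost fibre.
Model: a beam in bending, so sigma = (M·y) / I.
Solve for M: M = (sigma·I) / y.
Convert to SI units:
  sigma = 100.6 MPa = 1.006 × 10⁸ Pa
Substitute:
  M = ((1.006 × 10⁸) × 0.000273) / 0.0794
  M = 345900 N·m
Convert: M = 345900 N·m = 345.9 kN·m
Final answer: M = 345.9 kN·m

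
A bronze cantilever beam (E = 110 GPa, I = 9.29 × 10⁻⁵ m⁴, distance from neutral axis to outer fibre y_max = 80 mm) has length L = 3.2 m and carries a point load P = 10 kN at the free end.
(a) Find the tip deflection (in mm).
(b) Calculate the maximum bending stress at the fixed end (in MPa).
(a) Tip deflection of a cantilever with an end point load: δ = P·L^3 / (3·E·I). Convert P = 10 kN = 10000 N, E = 110 GPa = 1.1 × 10¹¹ Pa.
  δ = (10000 × 3.2^3) / (3 × (1.1 × 10¹¹) × (9.29 × 10⁻⁵)) = 0.01069 m = 10.69 mm
(b) Maximum bending moment at the fixed end: M = P·L = 10000 × 3.2 = 32000 N·m. Convert y_max = 80 mm = 0.08 m.
  σ = M·y_max / I = (32000 × 0.08) / (9.29 × 10⁻⁵) = 2.756 × 10⁷ Pa = 27.56 MPa
Final answer: (a) δ = 10.69 mm, (b) σ = 27.56 MPa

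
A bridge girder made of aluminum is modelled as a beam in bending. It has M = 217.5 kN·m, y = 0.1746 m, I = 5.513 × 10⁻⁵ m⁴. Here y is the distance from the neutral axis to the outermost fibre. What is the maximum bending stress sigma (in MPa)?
Model: a beam in bending, so sigma = (M·y) / I.
Convert to SI units:
  M = 217.5 kN·m = 217500 N·m
Substitute:
  sigma = (217500 × 0.1746) / (5.513 × 10⁻⁵)
  sigma = 6.888 × 10⁸ Pa
Convert: sigma = 6.888 × 10⁸ Pa = 688.8 MPa
Final answer: sigma = 688.8 MPa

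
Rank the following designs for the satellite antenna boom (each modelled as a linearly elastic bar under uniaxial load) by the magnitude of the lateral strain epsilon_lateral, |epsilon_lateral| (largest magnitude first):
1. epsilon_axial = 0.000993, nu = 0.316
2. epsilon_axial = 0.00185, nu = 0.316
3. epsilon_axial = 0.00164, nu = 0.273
Model: a linearly elastic bar under uniaxial load, so epsilon_lateral = -nu·epsilon_axial (SI units).
  Case 1: epsilon_lateral = -(0.316 × 0.000993) = -0.0003138
  Case 2: epsilon_lateral = -(0.316 × 0.00185) = -0.0005846
  Case 3: epsilon_lateral = -(0.273 × 0.00164) = -0.0004477
Ordering by |epsilon_lateral|: 0.0005846 (case 2) > 0.0004477 (case 3) > 0.0003138 (case 1)
Final answer: 2, 3, 1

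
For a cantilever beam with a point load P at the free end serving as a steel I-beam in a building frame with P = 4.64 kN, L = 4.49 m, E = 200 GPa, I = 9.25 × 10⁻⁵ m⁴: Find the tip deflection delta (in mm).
Model: a cantilever beam with a point load P at the free end, so delta = (P·L^3) / (3·E·I).
Convert to SI units:
  P = 4.64 kN = 4640 N
  E = 200 GPa = 2 × 10¹¹ Pa
Substitute:
  delta = (4640 × 4.49^3) / (3 × (2 × 10¹¹) × (9.25 × 10⁻⁵))
  delta = 0.007568 m
Convert: delta = 0.007568 m = 7.568 mm
Final answer: delta = 7.568 mm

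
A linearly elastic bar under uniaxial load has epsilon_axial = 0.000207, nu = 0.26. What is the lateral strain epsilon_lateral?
Model: a linearly elastic bar under uniaxial load, so epsilon_lateral = -nu·epsilon_axial.
Substitute:
  epsilon_lateral = -(0.26 × 0.000207)
  epsilon_lateral = -5.382 × 10⁻⁵
Final answer: epsilon_lateral = -5.382 × 10⁻⁵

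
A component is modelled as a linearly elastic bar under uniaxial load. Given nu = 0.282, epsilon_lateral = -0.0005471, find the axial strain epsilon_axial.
Model: a linearly elastic bar under uniaxial load, so epsilon_lateral = -nu·epsilon_axial.
Solve for epsilon_axial: epsilon_axial = -epsilon_lateral / nu.
Substitute:
  epsilon_axial = -(-0.0005471) / 0.282
  epsilon_axial = 0.00194
Final answer: epsilon_axial = 0.00194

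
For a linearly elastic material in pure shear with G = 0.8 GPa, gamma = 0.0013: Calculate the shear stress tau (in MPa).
Model: a linearly elastic material in pure shear, so tau = G·gamma.
Convert to SI units:
  G = 0.8 GPa = 8 × 10⁸ Pa
Substitute:
  tau = (8 × 10⁸) × 0.0013
  tau = 1.04 × 10⁶ Pa
Convert: tau = 1.04 × 10⁶ Pa = 1.04 MPa
Final answer: tau = 1.04 MPa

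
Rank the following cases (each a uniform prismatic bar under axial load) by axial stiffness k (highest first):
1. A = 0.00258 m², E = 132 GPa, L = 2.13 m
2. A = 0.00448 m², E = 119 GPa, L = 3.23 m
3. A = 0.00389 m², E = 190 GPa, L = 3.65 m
Model: a uniform prismatic bar under axial load, so k = (A·E) / L (SI units).
  Case 1: k = (0.00258 × (1.32 × 10¹¹)) / 2.13 = 1.599 × 10⁸ N/m = 159.9 MN/m
  Case 2: k = (0.00448 × (1.19 × 10¹¹)) / 3.23 = 1.651 × 10⁸ N/m = 165.1 MN/m
  Case 3: k = (0.00389 × (1.9 × 10¹¹)) / 3.65 = 2.025 × 10⁸ N/m = 202.5 MN/m
Ordering: 202.5 MN/m (case 3) > 165.1 MN/m (case 2) > 159.9 MN/m (case 1)
Final answer: 3, 2, 1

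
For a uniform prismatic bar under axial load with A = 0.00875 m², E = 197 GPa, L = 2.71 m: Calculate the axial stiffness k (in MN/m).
Model: a uniform prismatic bar under axial load, so k = (A·E) / L.
Convert to SI units:
  E = 197 GPa = 1.97 × 10¹¹ Pa
Substitute:
  k = (0.00875 × (1.97 × 10¹¹)) / 2.71
  k = 6.361 × 10⁸ N/m
Convert: k = 6.361 × 10⁸ N/m = 636.1 MN/m
Final answer: k = 636.1 MN/m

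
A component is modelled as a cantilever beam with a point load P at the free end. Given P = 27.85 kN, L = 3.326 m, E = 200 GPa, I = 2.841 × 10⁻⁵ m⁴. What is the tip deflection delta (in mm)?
Model: a cantilever beam with a point load P at the free end, so delta = (P·L^3) / (3·E·I).
Convert to SI units:
  P = 27.85 kN = 27850 N
  E = 200 GPa = 2 × 10¹¹ Pa
Substitute:
  delta = (27850 × 3.326^3) / (3 × (2 × 10¹¹) × (2.841 × 10⁻⁵))
  delta = 0.06011 m
Convert: delta = 0.06011 m = 60.11 mm
Final answer: delta = 60.11 mm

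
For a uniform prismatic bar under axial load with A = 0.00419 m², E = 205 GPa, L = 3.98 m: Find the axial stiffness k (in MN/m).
Model: a uniform prismatic bar under axial load, so k = (A·E) / L.
Convert to SI units:
  E = 205 GPa = 2.05 × 10¹¹ Pa
Substitute:
  k = (0.00419 × (2.05 × 10¹¹)) / 3.98
  k = 2.158 × 10⁸ N/m
Convert: k = 2.158 × 10⁸ N/m = 215.8 MN/m
Final answer: k = 215.8 MN/m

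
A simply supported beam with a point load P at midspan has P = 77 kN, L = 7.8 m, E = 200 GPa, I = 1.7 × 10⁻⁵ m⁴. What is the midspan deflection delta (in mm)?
Model: a simply supported beam with a point load P at midspan, so delta = (P·L^3) / (48·E·I).
Convert to SI units:
  P = 77 kN = 77000 N
  E = 200 GPa = 2 × 10¹¹ Pa
Substitute:
  delta = (77000 × 7.8^3) / (48 × (2 × 10¹¹) × (1.7 × 10⁻⁵))
  delta = 0.2239 m
Convert: delta = 0.2239 m = 223.9 mm
Final answer: delta = 223.9 mm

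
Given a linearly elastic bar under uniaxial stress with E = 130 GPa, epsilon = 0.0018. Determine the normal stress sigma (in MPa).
Model: a linearly elastic bar under uniaxial stress, so sigma = E·epsilon.
Convert to SI units:
  E = 130 GPa = 1.3 × 10¹¹ Pa
Substitute:
  sigma = (1.3 × 10¹¹) × 0.0018
  sigma = 2.34 × 10⁸ Pa
Convert: sigma = 2.34 × 10⁸ Pa = 234 MPa
Final answer: sigma = 234 MPa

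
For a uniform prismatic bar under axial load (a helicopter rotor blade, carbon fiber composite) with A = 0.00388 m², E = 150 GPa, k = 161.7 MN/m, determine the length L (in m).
Model: a uniform prismatic bar under axial load, so k = (A·E) / L.
Solve for L: L = (A·E) / k.
Convert to SI units:
  E = 150 GPa = 1.5 × 10¹¹ Pa
  k = 161.7 MN/m = 1.617 × 10⁸ N/m
Substitute:
  L = (0.00388 × (1.5 × 10¹¹)) / (1.617 × 10⁸)
  L = 3.599 m
Final answer: L = 3.599 m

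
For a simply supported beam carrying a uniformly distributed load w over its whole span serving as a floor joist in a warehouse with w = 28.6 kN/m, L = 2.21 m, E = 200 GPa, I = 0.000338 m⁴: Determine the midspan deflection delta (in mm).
Model: a simply supported beam carrying a uniformly distributed load w over its whole span, so delta = (5·w·L^4) / (384·E·I).
Convert to SI units:
  w = 28.6 kN/m = 28600 N/m
  E = 200 GPa = 2 × 10¹¹ Pa
Substitute:
  delta = (5 × 28600 × 2.21^4) / (384 × (2 × 10¹¹) × 0.000338)
  delta = 0.0001314 m
Convert: delta = 0.0001314 m = 0.1314 mm
Final answer: delta = 0.1314 mm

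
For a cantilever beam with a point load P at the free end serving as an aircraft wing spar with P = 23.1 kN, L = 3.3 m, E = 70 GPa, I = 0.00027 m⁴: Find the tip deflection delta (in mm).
Model: a cantilever beam with a point load P at the free end, so delta = (P·L^3) / (3·E·I).
Convert to SI units:
  P = 23.1 kN = 23100 N
  E = 70 GPa = 7 × 10¹⁰ Pa
Substitute:
  delta = (23100 × 3.3^3) / (3 × (7 × 10¹⁰) × 0.00027)
  delta = 0.01464 m
Convert: delta = 0.01464 m = 14.64 mm
Final answer: delta = 14.64 mm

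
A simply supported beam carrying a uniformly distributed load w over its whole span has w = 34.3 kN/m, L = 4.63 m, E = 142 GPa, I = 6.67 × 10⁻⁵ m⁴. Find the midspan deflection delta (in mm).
Model: a simply supported beam carrying a uniformly distributed load w over its whole span, so delta = (5·w·L^4) / (384·E·I).
Convert to SI units:
  w = 34.3 kN/m = 34300 N/m
  E = 142 GPa = 1.42 × 10¹¹ Pa
Substitute:
  delta = (5 × 34300 × 4.63^4) / (384 × (1.42 × 10¹¹) × (6.67 × 10⁻⁵))
  delta = 0.02167 m
Convert: delta = 0.02167 m = 21.67 mm
Final answer: delta = 21.67 mm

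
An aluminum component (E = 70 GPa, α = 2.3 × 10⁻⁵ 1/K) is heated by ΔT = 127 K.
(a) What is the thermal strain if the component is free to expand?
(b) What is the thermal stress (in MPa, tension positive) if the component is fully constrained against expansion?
(a) Free thermal strain ε_th = α·ΔT = (2.3 × 10⁻⁵) × 127 = 0.002921
(b) Fully constrained, the expansion is suppressed, so σ = -E·α·ΔT. Convert E = 70 GPa = 7 × 10¹⁰ Pa.
  σ = -(7 × 10¹⁰) × (2.3 × 10⁻⁵) × 127 = -2.045 × 10⁸ Pa = -204.5 MPa (compressive)
Final answer: (a) ε_th = 0.002921, (b) σ = -204.5 MPa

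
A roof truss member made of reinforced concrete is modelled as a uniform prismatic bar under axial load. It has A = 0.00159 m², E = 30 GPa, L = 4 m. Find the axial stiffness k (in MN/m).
Model: a uniform prismatic bar under axial load, so k = (A·E) / L.
Convert to SI units:
  E = 30 GPa = 3 × 10¹⁰ Pa
Substitute:
  k = (0.00159 × (3 × 10¹⁰)) / 4
  k = 1.192 × 10⁷ N/m
Convert: k = 1.192 × 10⁷ N/m = 11.92 MN/m
Final answer: k = 11.92 MN/m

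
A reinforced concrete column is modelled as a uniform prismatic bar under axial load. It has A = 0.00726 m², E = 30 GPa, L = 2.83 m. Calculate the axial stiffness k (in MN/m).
Model: a uniform prismatic bar under axial load, so k = (A·E) / L.
Convert to SI units:
  E = 30 GPa = 3 × 10¹⁰ Pa
Substitute:
  k = (0.00726 × (3 × 10¹⁰)) / 2.83
  k = 7.696 × 10⁷ N/m
Convert: k = 7.696 × 10⁷ N/m = 76.96 MN/m
Final answer: k = 76.96 MN/m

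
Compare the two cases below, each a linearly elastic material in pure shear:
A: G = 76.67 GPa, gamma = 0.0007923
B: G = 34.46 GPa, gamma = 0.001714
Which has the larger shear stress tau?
Model: a linearly elastic material in pure shear, so tau = G·gamma (SI units).
  A: tau = (7.667 × 10¹⁰) × 0.0007923 = 6.075 × 10⁷ Pa = 60.75 MPa
  B: tau = (3.446 × 10¹⁰) × 0.001714 = 5.906 × 10⁷ Pa = 59.06 MPa
60.75 MPa > 59.06 MPa, so A is larger.
Final answer: A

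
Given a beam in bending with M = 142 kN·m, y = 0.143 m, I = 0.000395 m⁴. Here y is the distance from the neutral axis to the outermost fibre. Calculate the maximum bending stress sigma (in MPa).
Model: a beam in bending, so sigma = (M·y) / I.
Convert to SI units:
  M = 142 kN·m = 142000 N·m
Substitute:
  sigma = (142000 × 0.143) / 0.000395
  sigma = 5.141 × 10⁷ Pa
Convert: sigma = 5.141 × 10⁷ Pa = 51.41 MPa
Final answer: sigma = 51.41 MPa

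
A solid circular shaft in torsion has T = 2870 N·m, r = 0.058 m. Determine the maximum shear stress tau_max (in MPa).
Model: a solid circular shaft in torsion, so tau_max = (2·T) / (π·r^3).
Substitute:
  tau_max = (2 × 2870) / (π × 0.058^3)
  tau_max = 9.364 × 10⁶ Pa
Convert: tau_max = 9.364 × 10⁶ Pa = 9.364 MPa
Final answer: tau_max = 9.364 MPa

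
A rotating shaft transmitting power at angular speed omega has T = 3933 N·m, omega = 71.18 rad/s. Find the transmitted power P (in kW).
Model: a rotating shaft transmitting power at angular speed omega, so P = T·omega.
Substitute:
  P = 3933 × 71.18
  P = 280000 W
Convert: P = 280000 W = 280 kW
Final answer: P = 280 kW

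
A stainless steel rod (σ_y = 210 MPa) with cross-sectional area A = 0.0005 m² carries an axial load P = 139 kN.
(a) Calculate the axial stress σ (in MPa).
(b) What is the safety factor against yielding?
(a) Axial stress σ = P/A. Convert P = 139 kN = 139000 N.
  σ = 139000 / 0.0005 = 2.78 × 10⁸ Pa = 278 MPa
(b) Safety factor SF = σ_y/σ = 210 / 278 = 0.7554
Final answer: (a) σ = 278 MPa, (b) SF = 0.7554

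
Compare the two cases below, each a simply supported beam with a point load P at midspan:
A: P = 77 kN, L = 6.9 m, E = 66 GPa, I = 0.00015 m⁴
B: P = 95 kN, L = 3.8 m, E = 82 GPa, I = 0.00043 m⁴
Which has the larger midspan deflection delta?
Model: a simply supported beam with a point load P at midspan, so delta = (P·L^3) / (48·E·I) (SI units).
  A: delta = (77000 × 6.9^3) / (48 × (6.6 × 10¹⁰) × 0.00015) = 0.05323 m = 53.23 mm
  B: delta = (95000 × 3.8^3) / (48 × (8.2 × 10¹⁰) × 0.00043) = 0.00308 m = 3.08 mm
53.23 mm > 3.08 mm, so A is larger.
Final answer: A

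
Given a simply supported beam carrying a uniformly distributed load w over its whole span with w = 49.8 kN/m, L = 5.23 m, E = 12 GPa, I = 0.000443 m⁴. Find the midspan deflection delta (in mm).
Model: a simply supported beam carrying a uniformly distributed load w over its whole span, so delta = (5·w·L^4) / (384·E·I).
Convert to SI units:
  w = 49.8 kN/m = 49800 N/m
  E = 12 GPa = 1.2 × 10¹⁰ Pa
Substitute:
  delta = (5 × 49800 × 5.23^4) / (384 × (1.2 × 10¹⁰) × 0.000443)
  delta = 0.09126 m
Convert: delta = 0.09126 m = 91.26 mm
Final answer: delta = 91.26 mm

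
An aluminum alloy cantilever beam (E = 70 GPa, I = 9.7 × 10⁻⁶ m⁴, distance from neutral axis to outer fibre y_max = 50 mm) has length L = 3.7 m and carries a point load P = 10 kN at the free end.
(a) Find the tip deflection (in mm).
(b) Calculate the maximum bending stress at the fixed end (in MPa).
(a) Tip deflection of a cantilever with an end point load: δ = P·L^3 / (3·E·I). Convert P = 10 kN = 10000 N, E = 70 GPa = 7 × 10¹⁰ Pa.
  δ = (10000 × 3.7^3) / (3 × (7 × 10¹⁰) × (9.7 × 10⁻⁶)) = 0.2487 m = 248.7 mm
(b) Maximum bending moment at the fixed end: M = P·L = 10000 × 3.7 = 37000 N·m. Convert y_max = 50 mm = 0.05 m.
  σ = M·y_max / I = (37000 × 0.05) / (9.7 × 10⁻⁶) = 1.907 × 10⁸ Pa = 190.7 MPa
Final answer: (a) δ = 248.7 mm, (b) σ = 190.7 MPa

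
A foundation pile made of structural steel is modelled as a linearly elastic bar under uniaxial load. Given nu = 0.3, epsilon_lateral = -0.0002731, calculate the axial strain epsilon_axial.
Model: a linearly elastic bar under uniaxial load, so epsilon_lateral = -nu·epsilon_axial.
Solve for epsilon_axial: epsilon_axial = -epsilon_lateral / nu.
Substitute:
  epsilon_axial = -(-0.0002731) / 0.3
  epsilon_axial = 0.0009103
Final answer: epsilon_axial = 0.0009103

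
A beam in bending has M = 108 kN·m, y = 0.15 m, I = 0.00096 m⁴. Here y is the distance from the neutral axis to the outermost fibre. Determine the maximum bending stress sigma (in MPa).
Model: a beam in bending, so sigma = (M·y) / I.
Convert to SI units:
  M = 108 kN·m = 108000 N·m
Substitute:
  sigma = (108000 × 0.15) / 0.00096
  sigma = 1.688 × 10⁷ Pa
Convert: sigma = 1.688 × 10⁷ Pa = 16.88 MPa
Final answer: sigma = 16.88 MPa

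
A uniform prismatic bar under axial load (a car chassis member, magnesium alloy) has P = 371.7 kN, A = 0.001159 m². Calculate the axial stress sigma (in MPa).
Model: a uniform prismatic bar under axial load, so sigma = P / A.
Convert to SI units:
  P = 371.7 kN = 371700 N
Substitute:
  sigma = 371700 / 0.001159
  sigma = 3.207 × 10⁸ Pa
Convert: sigma = 3.207 × 10⁸ Pa = 320.7 MPa
Final answer: sigma = 320.7 MPa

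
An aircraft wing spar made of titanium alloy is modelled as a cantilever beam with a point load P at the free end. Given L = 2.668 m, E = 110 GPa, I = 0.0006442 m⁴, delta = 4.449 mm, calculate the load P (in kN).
Model: a cantilever beam with a point load P at the free end, so delta = (P·L^3) / (3·E·I).
Solve for P: P = (3·delta·E·I) / L^3.
Convert to SI units:
  E = 110 GPa = 1.1 × 10¹¹ Pa
  delta = 4.449 mm = 0.004449 m
Substitute:
  P = (3 × 0.004449 × (1.1 × 10¹¹) × 0.0006442) / 2.668^3
  P = 49800 N
Convert: P = 49800 N = 49.8 kN
Final answer: P = 49.8 kN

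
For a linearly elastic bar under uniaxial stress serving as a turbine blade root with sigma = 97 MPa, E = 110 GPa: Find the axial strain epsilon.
Model: a linearly elastic bar under uniaxial stress, so epsilon = sigma / E.
Convert to SI units:
  sigma = 97 MPa = 9.7 × 10⁷ Pa
  E = 110 GPa = 1.1 × 10¹¹ Pa
Substitute:
  epsilon = (9.7 × 10⁷) / (1.1 × 10¹¹)
  epsilon = 0.0008818
Final answer: epsilon = 0.0008818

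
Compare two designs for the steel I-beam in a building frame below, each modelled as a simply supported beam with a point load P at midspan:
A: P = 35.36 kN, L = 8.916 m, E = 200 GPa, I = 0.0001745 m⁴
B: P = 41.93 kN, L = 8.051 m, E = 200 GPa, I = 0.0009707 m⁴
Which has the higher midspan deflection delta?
Model: a simply supported beam with a point load P at midspan, so delta = (P·L^3) / (48·E·I) (SI units).
  A: delta = (35360 × 8.916^3) / (48 × (2 × 10¹¹) × 0.0001745) = 0.01496 m = 14.96 mm
  B: delta = (41930 × 8.051^3) / (48 × (2 × 10¹¹) × 0.0009707) = 0.002348 m = 2.348 mm
14.96 mm > 2.348 mm, so A is larger.
Final answer: A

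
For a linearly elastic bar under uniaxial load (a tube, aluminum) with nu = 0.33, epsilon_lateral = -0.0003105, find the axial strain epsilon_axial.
Model: a linearly elastic bar under uniaxial load, so epsilon_lateral = -nu·epsilon_axial.
Solve for epsilon_axial: epsilon_axial = -epsilon_lateral / nu.
Substitute:
  epsilon_axial = -(-0.0003105) / 0.33
  epsilon_axial = 0.0009409
Final answer: epsilon_axial = 0.0009409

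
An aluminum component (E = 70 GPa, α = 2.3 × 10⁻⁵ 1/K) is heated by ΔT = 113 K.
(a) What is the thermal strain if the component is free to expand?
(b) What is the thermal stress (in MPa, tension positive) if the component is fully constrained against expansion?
(a) Free thermal strain ε_th = α·ΔT = (2.3 × 10⁻⁵) × 113 = 0.002599
(b) Fully constrained, the expansion is suppressed, so σ = -E·α·ΔT. Convert E = 70 GPa = 7 × 10¹⁰ Pa.
  σ = -(7 × 10¹⁰) × (2.3 × 10⁻⁵) × 113 = -1.819 × 10⁸ Pa = -181.9 MPa (compressive)
Final answer: (a) ε_th = 0.002599, (b) σ = -181.9 MPa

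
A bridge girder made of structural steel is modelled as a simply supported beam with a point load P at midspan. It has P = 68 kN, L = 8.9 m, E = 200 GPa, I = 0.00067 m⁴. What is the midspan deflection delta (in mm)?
Model: a simply supported beam with a point load P at midspan, so delta = (P·L^3) / (48·E·I).
Convert to SI units:
  P = 68 kN = 68000 N
  E = 200 GPa = 2 × 10¹¹ Pa
Substitute:
  delta = (68000 × 8.9^3) / (48 × (2 × 10¹¹) × 0.00067)
  delta = 0.007453 m
Convert: delta = 0.007453 m = 7.453 mm
Final answer: delta = 7.453 mm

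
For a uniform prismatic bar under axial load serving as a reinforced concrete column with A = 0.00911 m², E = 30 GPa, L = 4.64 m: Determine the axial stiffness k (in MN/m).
Model: a uniform prismatic bar under axial load, so k = (A·E) / L.
Convert to SI units:
  E = 30 GPa = 3 × 10¹⁰ Pa
Substitute:
  k = (0.00911 × (3 × 10¹⁰)) / 4.64
  k = 5.89 × 10⁷ N/m
Convert: k = 5.89 × 10⁷ N/m = 58.9 MN/m
Final answer: k = 58.9 MN/m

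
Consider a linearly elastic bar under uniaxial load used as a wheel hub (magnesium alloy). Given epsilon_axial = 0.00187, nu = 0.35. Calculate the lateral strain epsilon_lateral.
Model: a linearly elastic bar under uniaxial load, so epsilon_lateral = -nu·epsilon_axial.
Substitute:
  epsilon_lateral = -(0.35 × 0.00187)
  epsilon_lateral = -0.0006545
Final answer: epsilon_lateral = -0.0006545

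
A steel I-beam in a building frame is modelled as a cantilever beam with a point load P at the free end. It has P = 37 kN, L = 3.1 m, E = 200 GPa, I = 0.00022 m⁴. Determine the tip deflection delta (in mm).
Model: a cantilever beam with a point load P at the free end, so delta = (P·L^3) / (3·E·I).
Convert to SI units:
  P = 37 kN = 37000 N
  E = 200 GPa = 2 × 10¹¹ Pa
Substitute:
  delta = (37000 × 3.1^3) / (3 × (2 × 10¹¹) × 0.00022)
  delta = 0.008351 m
Convert: delta = 0.008351 m = 8.351 mm
Final answer: delta = 8.351 mm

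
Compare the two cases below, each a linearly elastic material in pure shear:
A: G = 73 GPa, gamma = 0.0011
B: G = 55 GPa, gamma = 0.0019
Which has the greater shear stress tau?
Model: a linearly elastic material in pure shear, so tau = G·gamma (SI units).
  A: tau = (7.3 × 10¹⁰) × 0.0011 = 8.03 × 10⁷ Pa = 80.3 MPa
  B: tau = (5.5 × 10¹⁰) × 0.0019 = 1.045 × 10⁸ Pa = 104.5 MPa
104.5 MPa > 80.3 MPa, so B is larger.
Final answer: B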